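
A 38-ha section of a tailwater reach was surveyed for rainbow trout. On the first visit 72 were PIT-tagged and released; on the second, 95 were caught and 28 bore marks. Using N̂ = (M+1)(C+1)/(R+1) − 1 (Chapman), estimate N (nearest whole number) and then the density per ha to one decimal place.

N̂ = 73·96/29 − 1 = 7008/29 − 1 ≈ 240.7 → 241
Density = N̂ / area = 241 / 38 ≈ 6.34 → 6.3 per ha

density ≈ 6.3 rainbow trout per ha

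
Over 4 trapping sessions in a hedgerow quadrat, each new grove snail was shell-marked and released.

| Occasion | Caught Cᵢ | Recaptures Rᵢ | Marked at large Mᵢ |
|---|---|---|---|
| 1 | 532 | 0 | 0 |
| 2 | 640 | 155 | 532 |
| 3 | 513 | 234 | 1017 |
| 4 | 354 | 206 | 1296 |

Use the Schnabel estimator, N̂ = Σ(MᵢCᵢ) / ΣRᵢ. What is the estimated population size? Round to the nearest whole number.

Σ MᵢCᵢ = 0·532 + 532·640 + 1017·513 + 1296·354 = 0 + 340480 + 521721 + 458784 = 1320985
Σ Rᵢ = 0 + 155 + 234 + 206 = 595
N̂ = 1320985 / 595 ≈ 2220.1 → 2220

N ≈ 2220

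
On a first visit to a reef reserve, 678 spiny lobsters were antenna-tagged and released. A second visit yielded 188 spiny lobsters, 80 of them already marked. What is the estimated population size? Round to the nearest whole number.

If marked individuals mix randomly, R/C ≈ M/N, giving N ≈ M·C/R.
N = (678 × 188) / 80 = 127464 / 80 ≈ 1593.3 → 1593

N ≈ 1593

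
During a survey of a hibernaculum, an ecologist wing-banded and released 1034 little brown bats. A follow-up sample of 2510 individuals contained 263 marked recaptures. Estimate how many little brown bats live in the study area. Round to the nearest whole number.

If marked individuals mix randomly, R/C ≈ M/N, giving N ≈ M·C/R.
N = (1034 × 2510) / 263 = 2595340 / 263 ≈ 9868.2 → 9868

N ≈ 9868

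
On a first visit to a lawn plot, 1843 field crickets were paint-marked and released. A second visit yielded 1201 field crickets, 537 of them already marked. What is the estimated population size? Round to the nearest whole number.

N ≈ 4122

The marked fraction in the recapture sample should equal the marked fraction in the population: 537/1201 = 1843/N.
N = (1843 × 1201) / 537 = 2213443 / 537 ≈ 4121.9 → 4122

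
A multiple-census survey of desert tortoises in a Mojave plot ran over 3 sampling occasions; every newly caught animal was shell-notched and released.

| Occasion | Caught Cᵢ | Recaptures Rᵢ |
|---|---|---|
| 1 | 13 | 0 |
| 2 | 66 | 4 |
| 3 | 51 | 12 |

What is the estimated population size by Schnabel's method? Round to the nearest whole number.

N ≈ 293

Marked at large before each occasion: Mᵢ = Σⱼ<ᵢ (Cⱼ − Rⱼ) → M1=0, M2=13, M3=75
Σ MᵢCᵢ = 0·13 + 13·66 + 75·51 = 0 + 858 + 3825 = 4683
Σ Rᵢ = 0 + 4 + 12 = 16
N̂ = 4683 / 16 ≈ 292.7 → 293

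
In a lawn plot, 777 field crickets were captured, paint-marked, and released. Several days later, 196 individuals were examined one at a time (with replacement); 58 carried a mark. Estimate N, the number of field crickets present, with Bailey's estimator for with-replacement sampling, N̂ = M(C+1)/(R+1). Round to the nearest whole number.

N̂ = 777·(196+1)/(58+1) = 777·197/59 = 153069/59 ≈ 2594.4 → 2594

N ≈ 2594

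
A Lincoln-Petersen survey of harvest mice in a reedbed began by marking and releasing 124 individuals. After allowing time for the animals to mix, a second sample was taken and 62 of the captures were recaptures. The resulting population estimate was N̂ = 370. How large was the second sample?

From N = M·C/R: C = N·R / M = 370·62 / 124 = 22940 / 124 = 185.

C = 185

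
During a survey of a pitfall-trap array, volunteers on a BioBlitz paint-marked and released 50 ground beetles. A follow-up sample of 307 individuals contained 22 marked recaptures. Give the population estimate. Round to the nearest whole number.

N ≈ 698

N = (50 × 307) / 22 = 15350 / 22 ≈ 697.7 → 698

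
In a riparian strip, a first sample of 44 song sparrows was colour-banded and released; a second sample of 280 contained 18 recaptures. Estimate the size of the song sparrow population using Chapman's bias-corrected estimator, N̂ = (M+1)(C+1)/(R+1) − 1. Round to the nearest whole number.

N̂ = (44+1)(280+1)/(18+1) − 1 = 45·281/19 − 1
= 12645/19 − 1 ≈ 665.5 − 1 ≈ 664.5 → 665

N ≈ 665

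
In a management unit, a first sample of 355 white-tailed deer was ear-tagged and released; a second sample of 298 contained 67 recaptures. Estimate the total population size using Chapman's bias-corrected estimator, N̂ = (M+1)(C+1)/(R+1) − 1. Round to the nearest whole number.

N̂ = (355+1)(298+1)/(67+1) − 1 = 356·299/68 − 1
= 106444/68 − 1 ≈ 1565.4 − 1 ≈ 1564.4 → 1564

N ≈ 1564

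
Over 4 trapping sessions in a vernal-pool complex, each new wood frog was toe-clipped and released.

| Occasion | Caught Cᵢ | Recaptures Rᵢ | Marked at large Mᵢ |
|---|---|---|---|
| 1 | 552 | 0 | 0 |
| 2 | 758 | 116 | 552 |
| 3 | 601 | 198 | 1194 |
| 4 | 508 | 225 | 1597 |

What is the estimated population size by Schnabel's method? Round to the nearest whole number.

Σ MᵢCᵢ = 0·552 + 552·758 + 1194·601 + 1597·508 = 0 + 418416 + 717594 + 811276 = 1947286
Σ Rᵢ = 0 + 116 + 198 + 225 = 539
N̂ = 1947286 / 539 ≈ 3612.8 → 3613

N ≈ 3613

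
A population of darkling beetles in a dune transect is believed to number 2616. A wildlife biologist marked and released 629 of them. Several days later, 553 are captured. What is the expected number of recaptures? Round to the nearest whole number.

The marked fraction of the population is 629/2616, so in a sample of 553 expect C·(M/N) marked.
E[R] = 629 × 553 / 2616 = 347837 / 2616 ≈ 133.0 → 133

expected recaptures ≈ 133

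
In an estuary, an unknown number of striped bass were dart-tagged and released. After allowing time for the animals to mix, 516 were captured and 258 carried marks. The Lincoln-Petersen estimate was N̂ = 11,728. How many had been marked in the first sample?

From N = M·C/R: M = N·R / C = 11728·258 / 516 = 3025824 / 516 = 5864.

M = 5864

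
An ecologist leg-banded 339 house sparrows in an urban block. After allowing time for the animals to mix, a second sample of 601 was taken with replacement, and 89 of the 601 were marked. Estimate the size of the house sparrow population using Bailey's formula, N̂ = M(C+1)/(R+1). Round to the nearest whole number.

N̂ = 339·(601+1)/(89+1) = 339·602/90 = 204078/90 ≈ 2267.5 → 2268

N ≈ 2268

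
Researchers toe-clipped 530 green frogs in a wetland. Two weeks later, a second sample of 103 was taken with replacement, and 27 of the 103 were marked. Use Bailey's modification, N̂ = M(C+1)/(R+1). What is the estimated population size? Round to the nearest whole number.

N ≈ 1969

N̂ = 530·(103+1)/(27+1) = 530·104/28 = 55120/28 ≈ 1968.6 → 1969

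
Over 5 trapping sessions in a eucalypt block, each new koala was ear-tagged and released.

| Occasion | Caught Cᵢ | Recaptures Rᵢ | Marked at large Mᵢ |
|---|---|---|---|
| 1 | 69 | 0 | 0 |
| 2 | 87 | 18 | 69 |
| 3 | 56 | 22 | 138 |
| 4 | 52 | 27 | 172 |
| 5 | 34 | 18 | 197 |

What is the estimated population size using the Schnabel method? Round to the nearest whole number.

N ≈ 346

Σ MᵢCᵢ = 0·69 + 69·87 + 138·56 + 172·52 + 197·34 = 0 + 6003 + 7728 + 8944 + 6698 = 29373
Σ Rᵢ = 0 + 18 + 22 + 27 + 18 = 85
N̂ = 29373 / 85 ≈ 345.6 → 346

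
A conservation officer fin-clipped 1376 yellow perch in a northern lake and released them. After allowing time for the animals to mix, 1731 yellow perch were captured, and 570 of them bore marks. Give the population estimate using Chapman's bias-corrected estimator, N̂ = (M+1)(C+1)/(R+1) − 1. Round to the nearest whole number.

N̂ = (1376+1)(1731+1)/(570+1) − 1 = 1377·1732/571 − 1
= 2384964/571 − 1 ≈ 4176.8 − 1 ≈ 4175.8 → 4176

N ≈ 4176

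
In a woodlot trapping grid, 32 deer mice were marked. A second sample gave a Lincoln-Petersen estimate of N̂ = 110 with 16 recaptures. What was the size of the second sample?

From N = M·C/R: C = N·R / M = 110·16 / 32 = 1760 / 32 = 55.

C = 55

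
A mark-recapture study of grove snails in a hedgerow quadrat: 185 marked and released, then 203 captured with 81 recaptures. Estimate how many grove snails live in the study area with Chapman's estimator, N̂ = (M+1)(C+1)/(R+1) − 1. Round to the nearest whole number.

N̂ = (185+1)(203+1)/(81+1) − 1 = 186·204/82 − 1
= 37944/82 − 1 ≈ 462.7 − 1 ≈ 461.7 → 462

N ≈ 462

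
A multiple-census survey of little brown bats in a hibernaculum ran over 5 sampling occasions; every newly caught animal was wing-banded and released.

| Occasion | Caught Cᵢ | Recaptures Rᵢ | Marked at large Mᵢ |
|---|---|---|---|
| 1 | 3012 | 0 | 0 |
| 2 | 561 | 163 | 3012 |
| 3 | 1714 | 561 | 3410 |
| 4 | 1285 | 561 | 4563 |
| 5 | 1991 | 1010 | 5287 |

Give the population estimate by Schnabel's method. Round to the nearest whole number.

N ≈ 10,425

Σ MᵢCᵢ = 0·3012 + 3012·561 + 3410·1714 + 4563·1285 + 5287·1991 = 0 + 1689732 + 5844740 + 5863455 + 10526417 = 23924344
Σ Rᵢ = 0 + 163 + 561 + 561 + 1010 = 2295
N̂ = 23924344 / 2295 ≈ 10424.6 → 10425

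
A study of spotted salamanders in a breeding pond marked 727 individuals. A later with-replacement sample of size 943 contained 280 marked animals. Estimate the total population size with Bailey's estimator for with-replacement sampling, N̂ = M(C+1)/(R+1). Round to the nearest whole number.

N ≈ 2442

N̂ = 727·(943+1)/(280+1) = 727·944/281 = 686288/281 ≈ 2442.3 → 2442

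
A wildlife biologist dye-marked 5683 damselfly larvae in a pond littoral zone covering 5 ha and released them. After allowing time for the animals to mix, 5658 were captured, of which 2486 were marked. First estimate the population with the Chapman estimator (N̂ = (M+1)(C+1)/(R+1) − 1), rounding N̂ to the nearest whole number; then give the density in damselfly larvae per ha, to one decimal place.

density ≈ 2586.6 damselfly larvae per ha

N̂ = 5684·5659/2487 − 1 = 32165756/2487 − 1 ≈ 12932.6 → 12933
Density = N̂ / area = 12933 / 5 ≈ 2586.60 → 2586.6 per ha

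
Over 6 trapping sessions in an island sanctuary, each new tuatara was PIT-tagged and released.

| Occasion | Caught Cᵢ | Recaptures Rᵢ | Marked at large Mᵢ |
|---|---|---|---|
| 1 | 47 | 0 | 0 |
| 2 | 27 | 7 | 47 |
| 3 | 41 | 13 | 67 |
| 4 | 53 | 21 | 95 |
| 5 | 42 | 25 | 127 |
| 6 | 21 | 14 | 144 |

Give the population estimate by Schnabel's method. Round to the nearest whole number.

N ≈ 218

Σ MᵢCᵢ = 0·47 + 47·27 + 67·41 + 95·53 + 127·42 + 144·21 = 0 + 1269 + 2747 + 5035 + 5334 + 3024 = 17409
Σ Rᵢ = 0 + 7 + 13 + 21 + 25 + 14 = 80
N̂ = 17409 / 80 ≈ 217.6 → 218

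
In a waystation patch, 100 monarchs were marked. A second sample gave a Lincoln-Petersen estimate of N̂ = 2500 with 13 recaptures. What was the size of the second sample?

C = 325

From N = M·C/R: C = N·R / M = 2500·13 / 100 = 32500 / 100 = 325.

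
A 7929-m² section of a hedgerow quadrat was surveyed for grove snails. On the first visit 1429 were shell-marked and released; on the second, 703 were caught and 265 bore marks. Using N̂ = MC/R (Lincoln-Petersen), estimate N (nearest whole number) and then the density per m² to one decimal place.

density ≈ 0.5 grove snails per m²

N̂ = 1429·703/265 = 1004587/265 ≈ 3790.9 → 3791
Density = N̂ / area = 3791 / 7929 ≈ 0.48 → 0.5 per m²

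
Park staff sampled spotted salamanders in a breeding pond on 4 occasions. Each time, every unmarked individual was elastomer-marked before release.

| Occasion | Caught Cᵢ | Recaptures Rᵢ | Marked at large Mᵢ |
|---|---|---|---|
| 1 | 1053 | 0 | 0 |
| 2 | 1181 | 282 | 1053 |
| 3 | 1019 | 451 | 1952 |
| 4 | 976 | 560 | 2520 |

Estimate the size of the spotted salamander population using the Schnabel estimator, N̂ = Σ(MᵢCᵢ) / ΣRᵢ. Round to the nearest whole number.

Σ MᵢCᵢ = 0·1053 + 1053·1181 + 1952·1019 + 2520·976 = 0 + 1243593 + 1989088 + 2459520 = 5692201
Σ Rᵢ = 0 + 282 + 451 + 560 = 1293
N̂ = 5692201 / 1293 ≈ 4402.3 → 4402

N ≈ 4402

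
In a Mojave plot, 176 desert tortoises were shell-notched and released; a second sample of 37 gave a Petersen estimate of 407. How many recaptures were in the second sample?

From N = M·C/R: R = M·C / N = 176·37 / 407 = 6512 / 407 = 16.

R = 16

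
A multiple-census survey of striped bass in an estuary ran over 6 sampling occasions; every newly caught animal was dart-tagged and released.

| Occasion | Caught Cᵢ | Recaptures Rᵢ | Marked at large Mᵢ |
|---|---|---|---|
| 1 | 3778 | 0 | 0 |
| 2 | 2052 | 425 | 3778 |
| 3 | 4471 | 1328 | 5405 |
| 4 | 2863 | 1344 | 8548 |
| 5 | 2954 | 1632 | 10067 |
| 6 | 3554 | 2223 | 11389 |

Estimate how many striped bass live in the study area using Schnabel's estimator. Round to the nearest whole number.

N ≈ 18,211

Σ MᵢCᵢ = 0·3778 + 3778·2052 + 5405·4471 + 8548·2863 + 10067·2954 + 11389·3554 = 0 + 7752456 + 24165755 + 24472924 + 29737918 + 40476506 = 126605559
Σ Rᵢ = 0 + 425 + 1328 + 1344 + 1632 + 2223 = 6952
N̂ = 126605559 / 6952 ≈ 18211.4 → 18211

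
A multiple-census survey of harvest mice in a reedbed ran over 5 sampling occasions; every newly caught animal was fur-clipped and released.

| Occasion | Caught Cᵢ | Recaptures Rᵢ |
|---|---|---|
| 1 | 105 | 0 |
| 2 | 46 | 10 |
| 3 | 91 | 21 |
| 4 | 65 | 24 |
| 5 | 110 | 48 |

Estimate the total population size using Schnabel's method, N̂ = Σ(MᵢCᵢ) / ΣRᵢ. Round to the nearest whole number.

Marked at large before each occasion: Mᵢ = Σⱼ<ᵢ (Cⱼ − Rⱼ) → M1=0, M2=105, M3=141, M4=211, M5=252
Σ MᵢCᵢ = 0·105 + 105·46 + 141·91 + 211·65 + 252·110 = 0 + 4830 + 12831 + 13715 + 27720 = 59096
Σ Rᵢ = 0 + 10 + 21 + 24 + 48 = 103
N̂ = 59096 / 103 ≈ 573.7 → 574

N ≈ 574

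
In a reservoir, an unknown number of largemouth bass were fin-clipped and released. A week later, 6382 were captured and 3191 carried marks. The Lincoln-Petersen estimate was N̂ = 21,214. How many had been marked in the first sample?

From N = M·C/R: M = N·R / C = 21214·3191 / 6382 = 67693874 / 6382 = 10607.

M = 10607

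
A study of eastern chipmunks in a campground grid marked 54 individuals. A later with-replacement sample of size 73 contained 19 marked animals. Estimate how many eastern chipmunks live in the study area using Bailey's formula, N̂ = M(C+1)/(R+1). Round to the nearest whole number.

N̂ = 54·(73+1)/(19+1) = 54·74/20 = 3996/20 ≈ 199.8 → 200

N ≈ 200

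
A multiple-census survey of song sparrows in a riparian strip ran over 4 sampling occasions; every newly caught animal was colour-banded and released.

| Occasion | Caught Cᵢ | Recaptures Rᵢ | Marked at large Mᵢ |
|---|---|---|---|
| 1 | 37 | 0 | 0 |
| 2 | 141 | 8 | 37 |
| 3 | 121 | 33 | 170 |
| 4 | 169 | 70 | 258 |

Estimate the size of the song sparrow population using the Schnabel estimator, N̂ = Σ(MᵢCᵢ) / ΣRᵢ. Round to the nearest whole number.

N ≈ 625

Σ MᵢCᵢ = 0·37 + 37·141 + 170·121 + 258·169 = 0 + 5217 + 20570 + 43602 = 69389
Σ Rᵢ = 0 + 8 + 33 + 70 = 111
N̂ = 69389 / 111 ≈ 625.1 → 625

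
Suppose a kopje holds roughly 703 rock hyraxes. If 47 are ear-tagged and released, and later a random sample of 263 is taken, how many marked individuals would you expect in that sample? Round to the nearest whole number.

expected recaptures ≈ 18

The marked fraction of the population is 47/703, so in a sample of 263 expect C·(M/N) marked.
E[R] = 47 × 263 / 703 = 12361 / 703 ≈ 17.6 → 18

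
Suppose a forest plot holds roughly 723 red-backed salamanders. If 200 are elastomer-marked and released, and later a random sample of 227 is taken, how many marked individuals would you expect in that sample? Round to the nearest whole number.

expected recaptures ≈ 63

Expected recaptures E[R] = M·C / N.
E[R] = 200 × 227 / 723 = 45400 / 723 ≈ 62.8 → 63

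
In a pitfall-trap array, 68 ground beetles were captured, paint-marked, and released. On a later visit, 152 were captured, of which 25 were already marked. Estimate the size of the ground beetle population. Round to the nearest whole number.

N ≈ 413

N = (68 × 152) / 25 = 10336 / 25 ≈ 413.4 → 413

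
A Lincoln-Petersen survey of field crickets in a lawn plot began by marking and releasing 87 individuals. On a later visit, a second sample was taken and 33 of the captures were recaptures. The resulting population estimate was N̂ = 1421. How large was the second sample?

From N = M·C/R: C = N·R / M = 1421·33 / 87 = 46893 / 87 = 539.

C = 539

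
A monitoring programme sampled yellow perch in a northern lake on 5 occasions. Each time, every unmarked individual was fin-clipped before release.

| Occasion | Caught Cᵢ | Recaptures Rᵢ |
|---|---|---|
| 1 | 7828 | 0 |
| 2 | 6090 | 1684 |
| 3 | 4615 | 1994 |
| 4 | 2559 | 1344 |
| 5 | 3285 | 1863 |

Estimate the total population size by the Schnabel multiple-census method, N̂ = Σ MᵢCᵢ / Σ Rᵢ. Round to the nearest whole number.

N ≈ 28,313

Marked at large before each occasion: Mᵢ = Σⱼ<ᵢ (Cⱼ − Rⱼ) → M1=0, M2=7828, M3=12234, M4=14855, M5=16070
Σ MᵢCᵢ = 0·7828 + 7828·6090 + 12234·4615 + 14855·2559 + 16070·3285 = 0 + 47672520 + 56459910 + 38013945 + 52789950 = 194936325
Σ Rᵢ = 0 + 1684 + 1994 + 1344 + 1863 = 6885
N̂ = 194936325 / 6885 ≈ 28313.2 → 28313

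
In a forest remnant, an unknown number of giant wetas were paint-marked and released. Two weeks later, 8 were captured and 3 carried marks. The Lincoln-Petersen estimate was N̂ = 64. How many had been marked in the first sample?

M = 24

From N = M·C/R: M = N·R / C = 64·3 / 8 = 192 / 8 = 24.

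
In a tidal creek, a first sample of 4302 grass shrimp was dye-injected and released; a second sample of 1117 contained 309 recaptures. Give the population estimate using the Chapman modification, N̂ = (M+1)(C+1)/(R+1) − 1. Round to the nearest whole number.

N ≈ 15,518

N̂ = (4302+1)(1117+1)/(309+1) − 1 = 4303·1118/310 − 1
= 4810754/310 − 1 ≈ 15518.6 − 1 ≈ 15517.6 → 15518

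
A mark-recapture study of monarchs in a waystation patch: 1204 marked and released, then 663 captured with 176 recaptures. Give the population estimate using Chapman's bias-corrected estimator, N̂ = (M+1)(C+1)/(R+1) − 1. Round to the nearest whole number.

N̂ = (1204+1)(663+1)/(176+1) − 1 = 1205·664/177 − 1
= 800120/177 − 1 ≈ 4520.45 − 1 ≈ 4519.45 → 4519

N ≈ 4519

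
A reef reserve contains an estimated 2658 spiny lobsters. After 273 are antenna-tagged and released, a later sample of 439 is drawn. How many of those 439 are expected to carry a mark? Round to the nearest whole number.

expected recaptures ≈ 45

The marked fraction of the population is 273/2658, so in a sample of 439 expect C·(M/N) marked.
E[R] = 273 × 439 / 2658 = 119847 / 2658 ≈ 45.1 → 45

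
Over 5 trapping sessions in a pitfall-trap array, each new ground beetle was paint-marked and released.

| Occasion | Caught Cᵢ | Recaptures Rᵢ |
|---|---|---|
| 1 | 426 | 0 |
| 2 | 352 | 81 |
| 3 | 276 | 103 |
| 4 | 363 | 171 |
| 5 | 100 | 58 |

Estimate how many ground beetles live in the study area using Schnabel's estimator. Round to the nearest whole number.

N ≈ 1851

Marked at large before each occasion: Mᵢ = Σⱼ<ᵢ (Cⱼ − Rⱼ) → M1=0, M2=426, M3=697, M4=870, M5=1062
Σ MᵢCᵢ = 0·426 + 426·352 + 697·276 + 870·363 + 1062·100 = 0 + 149952 + 192372 + 315810 + 106200 = 764334
Σ Rᵢ = 0 + 81 + 103 + 171 + 58 = 413
N̂ = 764334 / 413 ≈ 1850.7 → 1851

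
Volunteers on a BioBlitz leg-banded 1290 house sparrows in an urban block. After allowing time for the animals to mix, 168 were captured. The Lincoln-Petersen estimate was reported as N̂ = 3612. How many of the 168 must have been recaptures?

From N = M·C/R: R = M·C / N = 1290·168 / 3612 = 216720 / 3612 = 60.

R = 60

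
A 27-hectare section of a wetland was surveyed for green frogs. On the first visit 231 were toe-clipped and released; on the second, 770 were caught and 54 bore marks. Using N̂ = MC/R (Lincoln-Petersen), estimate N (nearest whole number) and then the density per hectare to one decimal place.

N̂ = 231·770/54 = 177870/54 ≈ 3293.9 → 3294
Density = N̂ / area = 3294 / 27 = 122.0 per hectare

density ≈ 122.0 green frogs per hectare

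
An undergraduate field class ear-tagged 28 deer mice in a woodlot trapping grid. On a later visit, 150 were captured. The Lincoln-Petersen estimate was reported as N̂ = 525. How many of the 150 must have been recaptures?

From N = M·C/R: R = M·C / N = 28·150 / 525 = 4200 / 525 = 8.

R = 8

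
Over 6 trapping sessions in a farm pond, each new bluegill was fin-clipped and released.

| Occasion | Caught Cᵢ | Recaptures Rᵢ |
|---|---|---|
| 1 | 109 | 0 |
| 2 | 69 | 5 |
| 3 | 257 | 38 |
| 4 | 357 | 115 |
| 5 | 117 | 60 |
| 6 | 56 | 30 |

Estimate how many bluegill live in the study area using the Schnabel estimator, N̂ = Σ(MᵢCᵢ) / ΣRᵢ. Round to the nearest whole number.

Marked at large before each occasion: Mᵢ = Σⱼ<ᵢ (Cⱼ − Rⱼ) → M1=0, M2=109, M3=173, M4=392, M5=634, M6=691
Σ MᵢCᵢ = 0·109 + 109·69 + 173·257 + 392·357 + 634·117 + 691·56 = 0 + 7521 + 44461 + 139944 + 74178 + 38696 = 304800
Σ Rᵢ = 0 + 5 + 38 + 115 + 60 + 30 = 248
N̂ = 304800 / 248 ≈ 1229.0 → 1229

N ≈ 1229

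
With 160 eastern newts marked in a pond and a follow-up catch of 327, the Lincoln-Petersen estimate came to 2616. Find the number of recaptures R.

From N = M·C/R: R = M·C / N = 160·327 / 2616 = 52320 / 2616 = 20.

R = 20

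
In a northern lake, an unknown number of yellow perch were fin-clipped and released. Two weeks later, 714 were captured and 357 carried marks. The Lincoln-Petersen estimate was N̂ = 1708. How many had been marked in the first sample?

From N = M·C/R: M = N·R / C = 1708·357 / 714 = 609756 / 714 = 854.

M = 854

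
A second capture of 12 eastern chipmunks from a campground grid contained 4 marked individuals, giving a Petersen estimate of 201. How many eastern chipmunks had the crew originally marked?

M = 67

From N = M·C/R: M = N·R / C = 201·4 / 12 = 804 / 12 = 67.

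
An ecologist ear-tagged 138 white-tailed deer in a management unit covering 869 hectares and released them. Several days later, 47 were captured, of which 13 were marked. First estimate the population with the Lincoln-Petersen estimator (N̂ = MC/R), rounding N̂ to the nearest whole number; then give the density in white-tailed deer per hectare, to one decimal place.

density ≈ 0.6 white-tailed deer per hectare

N̂ = 138·47/13 = 6486/13 ≈ 498.9 → 499
Density = N̂ / area = 499 / 869 ≈ 0.57 → 0.6 per hectare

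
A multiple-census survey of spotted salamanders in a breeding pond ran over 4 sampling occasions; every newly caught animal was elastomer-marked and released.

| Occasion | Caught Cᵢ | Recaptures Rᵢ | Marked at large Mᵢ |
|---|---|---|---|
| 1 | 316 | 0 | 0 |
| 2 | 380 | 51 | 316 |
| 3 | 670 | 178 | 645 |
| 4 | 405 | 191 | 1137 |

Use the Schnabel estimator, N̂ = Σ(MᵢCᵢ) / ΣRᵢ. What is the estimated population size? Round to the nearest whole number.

N ≈ 2411

Σ MᵢCᵢ = 0·316 + 316·380 + 645·670 + 1137·405 = 0 + 120080 + 432150 + 460485 = 1012715
Σ Rᵢ = 0 + 51 + 178 + 191 = 420
N̂ = 1012715 / 420 ≈ 2411.2 → 2411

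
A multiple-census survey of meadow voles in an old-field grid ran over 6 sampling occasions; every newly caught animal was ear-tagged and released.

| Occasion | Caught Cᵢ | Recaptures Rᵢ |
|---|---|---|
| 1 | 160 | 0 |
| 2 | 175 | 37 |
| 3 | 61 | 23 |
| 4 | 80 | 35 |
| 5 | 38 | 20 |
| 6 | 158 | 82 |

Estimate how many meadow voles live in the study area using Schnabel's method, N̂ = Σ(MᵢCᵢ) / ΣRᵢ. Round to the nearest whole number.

Marked at large before each occasion: Mᵢ = Σⱼ<ᵢ (Cⱼ − Rⱼ) → M1=0, M2=160, M3=298, M4=336, M5=381, M6=399
Σ MᵢCᵢ = 0·160 + 160·175 + 298·61 + 336·80 + 381·38 + 399·158 = 0 + 28000 + 18178 + 26880 + 14478 + 63042 = 150578
Σ Rᵢ = 0 + 37 + 23 + 35 + 20 + 82 = 197
N̂ = 150578 / 197 ≈ 764.4 → 764

N ≈ 764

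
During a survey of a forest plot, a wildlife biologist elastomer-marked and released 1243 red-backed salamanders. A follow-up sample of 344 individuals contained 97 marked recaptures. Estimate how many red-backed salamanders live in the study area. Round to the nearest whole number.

N ≈ 4408

If marked individuals mix randomly, R/C ≈ M/N, giving N ≈ M·C/R.
N = (1243 × 344) / 97 = 427592 / 97 ≈ 4408.2 → 4408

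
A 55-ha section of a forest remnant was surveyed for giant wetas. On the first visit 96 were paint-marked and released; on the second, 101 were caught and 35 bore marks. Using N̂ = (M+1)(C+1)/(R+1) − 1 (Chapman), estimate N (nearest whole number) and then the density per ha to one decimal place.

N̂ = 97·102/36 − 1 = 9894/36 − 1 ≈ 273.8 → 274
Density = N̂ / area = 274 / 55 ≈ 4.98 → 5.0 per ha

density ≈ 5.0 giant wetas per ha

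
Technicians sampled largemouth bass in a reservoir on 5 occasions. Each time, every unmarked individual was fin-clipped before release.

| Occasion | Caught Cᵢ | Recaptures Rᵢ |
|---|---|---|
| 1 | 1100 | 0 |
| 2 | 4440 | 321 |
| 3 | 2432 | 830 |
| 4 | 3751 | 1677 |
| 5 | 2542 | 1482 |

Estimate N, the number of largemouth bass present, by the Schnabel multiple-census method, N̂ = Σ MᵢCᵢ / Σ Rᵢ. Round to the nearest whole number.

Marked at large before each occasion: Mᵢ = Σⱼ<ᵢ (Cⱼ − Rⱼ) → M1=0, M2=1100, M3=5219, M4=6821, M5=8895
Σ MᵢCᵢ = 0·1100 + 1100·4440 + 5219·2432 + 6821·3751 + 8895·2542 = 0 + 4884000 + 12692608 + 25585571 + 22611090 = 65773269
Σ Rᵢ = 0 + 321 + 830 + 1677 + 1482 = 4310
N̂ = 65773269 / 4310 ≈ 15260.6 → 15261

N ≈ 15,261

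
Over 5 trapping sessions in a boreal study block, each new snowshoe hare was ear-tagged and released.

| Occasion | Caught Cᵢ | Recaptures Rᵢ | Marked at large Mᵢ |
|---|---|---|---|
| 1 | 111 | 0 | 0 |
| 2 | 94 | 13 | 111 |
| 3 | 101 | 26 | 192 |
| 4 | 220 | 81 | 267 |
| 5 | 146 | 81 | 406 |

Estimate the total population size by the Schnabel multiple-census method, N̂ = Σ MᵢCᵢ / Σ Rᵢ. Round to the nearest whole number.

N ≈ 736

Σ MᵢCᵢ = 0·111 + 111·94 + 192·101 + 267·220 + 406·146 = 0 + 10434 + 19392 + 58740 + 59276 = 147842
Σ Rᵢ = 0 + 13 + 26 + 81 + 81 = 201
N̂ = 147842 / 201 ≈ 735.5 → 736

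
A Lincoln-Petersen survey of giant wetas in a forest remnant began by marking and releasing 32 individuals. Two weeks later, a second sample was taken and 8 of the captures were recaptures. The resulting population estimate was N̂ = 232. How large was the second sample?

From N = M·C/R: C = N·R / M = 232·8 / 32 = 1856 / 32 = 58.

C = 58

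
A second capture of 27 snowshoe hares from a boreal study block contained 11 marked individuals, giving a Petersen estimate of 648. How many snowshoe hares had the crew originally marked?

M = 264

From N = M·C/R: M = N·R / C = 648·11 / 27 = 7128 / 27 = 264.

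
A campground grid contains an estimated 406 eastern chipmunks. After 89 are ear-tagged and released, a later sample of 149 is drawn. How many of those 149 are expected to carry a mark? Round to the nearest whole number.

expected recaptures ≈ 33

Expected recaptures E[R] = M·C / N.
E[R] = 89 × 149 / 406 = 13261 / 406 ≈ 32.7 → 33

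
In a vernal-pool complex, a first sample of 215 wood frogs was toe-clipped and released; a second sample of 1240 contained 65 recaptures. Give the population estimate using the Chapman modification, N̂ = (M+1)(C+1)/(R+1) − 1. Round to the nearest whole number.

N̂ = (215+1)(1240+1)/(65+1) − 1 = 216·1241/66 − 1
= 268056/66 − 1 ≈ 4061.45 − 1 ≈ 4060.45 → 4060

N ≈ 4060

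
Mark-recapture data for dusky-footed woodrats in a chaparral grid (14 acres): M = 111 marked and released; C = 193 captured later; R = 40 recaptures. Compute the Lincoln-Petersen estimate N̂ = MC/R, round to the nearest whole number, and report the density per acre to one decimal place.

N̂ = 111·193/40 = 21423/40 ≈ 535.6 → 536
Density = N̂ / area = 536 / 14 ≈ 38.29 → 38.3 per acre

density ≈ 38.3 dusky-footed woodrats per acre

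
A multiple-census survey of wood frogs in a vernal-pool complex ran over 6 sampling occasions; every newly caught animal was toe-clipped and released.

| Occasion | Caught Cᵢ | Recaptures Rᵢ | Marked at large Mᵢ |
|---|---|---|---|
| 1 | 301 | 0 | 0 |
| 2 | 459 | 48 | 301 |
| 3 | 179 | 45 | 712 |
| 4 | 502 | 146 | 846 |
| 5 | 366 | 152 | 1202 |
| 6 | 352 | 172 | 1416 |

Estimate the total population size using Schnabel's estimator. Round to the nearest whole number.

Σ MᵢCᵢ = 0·301 + 301·459 + 712·179 + 846·502 + 1202·366 + 1416·352 = 0 + 138159 + 127448 + 424692 + 439932 + 498432 = 1628663
Σ Rᵢ = 0 + 48 + 45 + 146 + 152 + 172 = 563
N̂ = 1628663 / 563 ≈ 2892.8 → 2893

N ≈ 2893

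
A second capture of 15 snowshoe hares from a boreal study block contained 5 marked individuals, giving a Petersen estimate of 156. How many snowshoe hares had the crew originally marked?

M = 52

From N = M·C/R: M = N·R / C = 156·5 / 15 = 780 / 15 = 52.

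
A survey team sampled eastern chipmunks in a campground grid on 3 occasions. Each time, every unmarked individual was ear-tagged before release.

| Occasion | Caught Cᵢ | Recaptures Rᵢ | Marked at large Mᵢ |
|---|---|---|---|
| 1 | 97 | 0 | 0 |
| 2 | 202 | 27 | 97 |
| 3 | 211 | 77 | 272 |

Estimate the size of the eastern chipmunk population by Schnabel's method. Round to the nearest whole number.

N ≈ 740

Σ MᵢCᵢ = 0·97 + 97·202 + 272·211 = 0 + 19594 + 57392 = 76986
Σ Rᵢ = 0 + 27 + 77 = 104
N̂ = 76986 / 104 ≈ 740.2 → 740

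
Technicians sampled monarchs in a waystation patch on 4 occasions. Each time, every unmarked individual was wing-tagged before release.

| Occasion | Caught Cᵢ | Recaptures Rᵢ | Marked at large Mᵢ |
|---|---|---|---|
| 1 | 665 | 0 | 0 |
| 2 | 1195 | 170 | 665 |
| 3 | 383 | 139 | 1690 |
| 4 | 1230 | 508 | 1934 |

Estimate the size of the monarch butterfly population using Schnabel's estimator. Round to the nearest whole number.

Σ MᵢCᵢ = 0·665 + 665·1195 + 1690·383 + 1934·1230 = 0 + 794675 + 647270 + 2378820 = 3820765
Σ Rᵢ = 0 + 170 + 139 + 508 = 817
N̂ = 3820765 / 817 ≈ 4676.6 → 4677

N ≈ 4677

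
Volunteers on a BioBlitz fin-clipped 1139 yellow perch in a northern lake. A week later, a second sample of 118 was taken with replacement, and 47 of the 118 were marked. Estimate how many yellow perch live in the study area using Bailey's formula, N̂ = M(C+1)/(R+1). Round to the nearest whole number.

N ≈ 2824

N̂ = 1139·(118+1)/(47+1) = 1139·119/48 = 135541/48 ≈ 2823.8 → 2824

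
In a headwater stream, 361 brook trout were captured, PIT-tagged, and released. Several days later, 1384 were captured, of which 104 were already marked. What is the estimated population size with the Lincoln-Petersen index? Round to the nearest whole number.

N = (361 × 1384) / 104 = 499624 / 104 ≈ 4804.1 → 4804

N ≈ 4804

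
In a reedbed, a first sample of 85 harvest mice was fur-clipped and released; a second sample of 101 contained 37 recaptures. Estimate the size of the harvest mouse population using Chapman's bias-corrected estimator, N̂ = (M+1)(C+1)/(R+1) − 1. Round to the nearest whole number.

N̂ = (85+1)(101+1)/(37+1) − 1 = 86·102/38 − 1
= 8772/38 − 1 ≈ 230.8 − 1 ≈ 229.8 → 230

N ≈ 230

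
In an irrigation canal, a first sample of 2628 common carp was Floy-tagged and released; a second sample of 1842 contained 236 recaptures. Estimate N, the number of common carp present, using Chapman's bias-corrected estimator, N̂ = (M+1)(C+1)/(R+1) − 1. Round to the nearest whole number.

N ≈ 20,443

N̂ = (2628+1)(1842+1)/(236+1) − 1 = 2629·1843/237 − 1
= 4845247/237 − 1 ≈ 20444.1 − 1 ≈ 20443.1 → 20443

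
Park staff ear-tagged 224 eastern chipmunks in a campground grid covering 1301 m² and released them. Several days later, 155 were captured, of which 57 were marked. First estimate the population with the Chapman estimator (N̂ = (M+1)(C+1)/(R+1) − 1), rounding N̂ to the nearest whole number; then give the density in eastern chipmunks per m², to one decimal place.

N̂ = 225·156/58 − 1 = 35100/58 − 1 ≈ 604.2 → 604
Density = N̂ / area = 604 / 1301 ≈ 0.46 → 0.5 per m²

density ≈ 0.5 eastern chipmunks per m²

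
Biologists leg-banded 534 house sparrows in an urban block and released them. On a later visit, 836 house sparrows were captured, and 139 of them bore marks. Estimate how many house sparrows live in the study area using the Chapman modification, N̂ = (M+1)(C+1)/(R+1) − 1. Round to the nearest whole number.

N ≈ 3198

N̂ = (534+1)(836+1)/(139+1) − 1 = 535·837/140 − 1
= 447795/140 − 1 ≈ 3198.5 − 1 ≈ 3197.5 → 3198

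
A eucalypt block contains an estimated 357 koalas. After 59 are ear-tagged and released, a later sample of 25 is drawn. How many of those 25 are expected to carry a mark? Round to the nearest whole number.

The marked fraction of the population is 59/357, so in a sample of 25 expect C·(M/N) marked.
E[R] = 59 × 25 / 357 = 1475 / 357 ≈ 4.1 → 4

expected recaptures ≈ 4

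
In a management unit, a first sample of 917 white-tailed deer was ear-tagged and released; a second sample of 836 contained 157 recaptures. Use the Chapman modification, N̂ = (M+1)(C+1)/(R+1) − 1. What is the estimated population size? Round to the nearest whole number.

N̂ = (917+1)(836+1)/(157+1) − 1 = 918·837/158 − 1
= 768366/158 − 1 ≈ 4863.1 − 1 ≈ 4862.1 → 4862

N ≈ 4862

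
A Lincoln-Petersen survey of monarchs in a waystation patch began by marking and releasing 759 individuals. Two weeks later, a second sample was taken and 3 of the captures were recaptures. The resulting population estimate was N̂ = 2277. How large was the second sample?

From N = M·C/R: C = N·R / M = 2277·3 / 759 = 6831 / 759 = 9.

C = 9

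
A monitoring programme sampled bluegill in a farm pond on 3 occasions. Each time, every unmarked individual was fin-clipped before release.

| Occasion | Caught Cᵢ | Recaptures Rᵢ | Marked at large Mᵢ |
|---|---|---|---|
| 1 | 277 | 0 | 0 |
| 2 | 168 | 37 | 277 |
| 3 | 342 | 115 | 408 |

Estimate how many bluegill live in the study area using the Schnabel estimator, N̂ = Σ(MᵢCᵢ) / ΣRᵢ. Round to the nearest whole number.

N ≈ 1224

Σ MᵢCᵢ = 0·277 + 277·168 + 408·342 = 0 + 46536 + 139536 = 186072
Σ Rᵢ = 0 + 37 + 115 = 152
N̂ = 186072 / 152 ≈ 1224.2 → 1224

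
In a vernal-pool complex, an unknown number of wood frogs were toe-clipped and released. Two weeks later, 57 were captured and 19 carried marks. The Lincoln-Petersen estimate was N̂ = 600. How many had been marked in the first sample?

M = 200

From N = M·C/R: M = N·R / C = 600·19 / 57 = 11400 / 57 = 200.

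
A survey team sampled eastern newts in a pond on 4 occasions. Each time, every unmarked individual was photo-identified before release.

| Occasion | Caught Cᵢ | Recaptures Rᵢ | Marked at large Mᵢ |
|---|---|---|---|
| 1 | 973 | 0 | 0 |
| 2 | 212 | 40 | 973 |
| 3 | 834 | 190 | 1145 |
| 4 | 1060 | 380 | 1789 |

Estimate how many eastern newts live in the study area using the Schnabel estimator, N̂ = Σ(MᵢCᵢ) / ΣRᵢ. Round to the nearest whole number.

N ≈ 5012

Σ MᵢCᵢ = 0·973 + 973·212 + 1145·834 + 1789·1060 = 0 + 206276 + 954930 + 1896340 = 3057546
Σ Rᵢ = 0 + 40 + 190 + 380 = 610
N̂ = 3057546 / 610 ≈ 5012.4 → 5012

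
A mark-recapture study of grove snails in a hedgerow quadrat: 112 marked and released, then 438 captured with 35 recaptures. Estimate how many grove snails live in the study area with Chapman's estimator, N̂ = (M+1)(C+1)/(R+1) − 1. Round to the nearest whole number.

N ≈ 1377

N̂ = (112+1)(438+1)/(35+1) − 1 = 113·439/36 − 1
= 49607/36 − 1 ≈ 1378.0 − 1 ≈ 1377.0 → 1377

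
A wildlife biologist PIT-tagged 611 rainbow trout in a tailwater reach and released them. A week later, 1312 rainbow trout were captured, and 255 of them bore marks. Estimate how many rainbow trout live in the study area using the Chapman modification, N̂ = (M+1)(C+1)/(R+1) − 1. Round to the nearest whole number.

N ≈ 3138

N̂ = (611+1)(1312+1)/(255+1) − 1 = 612·1313/256 − 1
= 803556/256 − 1 ≈ 3138.9 − 1 ≈ 3137.9 → 3138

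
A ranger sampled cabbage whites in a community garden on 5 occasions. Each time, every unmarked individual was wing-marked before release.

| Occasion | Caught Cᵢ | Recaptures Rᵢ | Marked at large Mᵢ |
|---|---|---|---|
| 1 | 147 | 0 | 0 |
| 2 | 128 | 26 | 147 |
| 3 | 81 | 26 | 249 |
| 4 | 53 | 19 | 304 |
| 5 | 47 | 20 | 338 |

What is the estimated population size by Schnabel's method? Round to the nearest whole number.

N ≈ 780

Σ MᵢCᵢ = 0·147 + 147·128 + 249·81 + 304·53 + 338·47 = 0 + 18816 + 20169 + 16112 + 15886 = 70983
Σ Rᵢ = 0 + 26 + 26 + 19 + 20 = 91
N̂ = 70983 / 91 ≈ 780.0 → 780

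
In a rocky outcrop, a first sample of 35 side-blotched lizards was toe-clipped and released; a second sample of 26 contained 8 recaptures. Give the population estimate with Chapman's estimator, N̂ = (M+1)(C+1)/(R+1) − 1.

N̂ = (35+1)(26+1)/(8+1) − 1 = 36·27/9 − 1
= 972/9 − 1 = 108 − 1 = 107

N = 107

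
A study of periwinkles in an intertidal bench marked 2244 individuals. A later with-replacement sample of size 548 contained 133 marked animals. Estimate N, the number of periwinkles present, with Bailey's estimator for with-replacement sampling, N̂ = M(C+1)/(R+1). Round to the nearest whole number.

N ≈ 9194

N̂ = 2244·(548+1)/(133+1) = 2244·549/134 = 1231956/134 ≈ 9193.7 → 9194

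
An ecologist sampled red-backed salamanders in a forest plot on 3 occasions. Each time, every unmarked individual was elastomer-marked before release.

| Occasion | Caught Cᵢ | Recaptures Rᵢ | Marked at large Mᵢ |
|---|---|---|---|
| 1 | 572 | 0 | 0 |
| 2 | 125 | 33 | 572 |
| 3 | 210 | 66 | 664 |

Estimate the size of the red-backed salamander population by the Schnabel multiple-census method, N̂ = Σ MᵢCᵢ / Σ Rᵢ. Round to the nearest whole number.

N ≈ 2131

Σ MᵢCᵢ = 0·572 + 572·125 + 664·210 = 0 + 71500 + 139440 = 210940
Σ Rᵢ = 0 + 33 + 66 = 99
N̂ = 210940 / 99 ≈ 2130.7 → 2131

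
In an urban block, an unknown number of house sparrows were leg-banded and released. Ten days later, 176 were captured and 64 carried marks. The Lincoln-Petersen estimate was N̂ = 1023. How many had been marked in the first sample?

From N = M·C/R: M = N·R / C = 1023·64 / 176 = 65472 / 176 = 372.

M = 372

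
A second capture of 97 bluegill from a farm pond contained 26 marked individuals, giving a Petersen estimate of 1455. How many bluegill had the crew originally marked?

From N = M·C/R: M = N·R / C = 1455·26 / 97 = 37830 / 97 = 390.

M = 390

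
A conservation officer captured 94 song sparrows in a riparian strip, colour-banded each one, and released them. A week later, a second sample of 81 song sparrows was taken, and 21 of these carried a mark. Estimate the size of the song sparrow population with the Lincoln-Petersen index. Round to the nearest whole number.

The marked fraction in the recapture sample should equal the marked fraction in the population: 21/81 = 94/N.
N = (94 × 81) / 21 = 7614 / 21 ≈ 362.6 → 363

N ≈ 363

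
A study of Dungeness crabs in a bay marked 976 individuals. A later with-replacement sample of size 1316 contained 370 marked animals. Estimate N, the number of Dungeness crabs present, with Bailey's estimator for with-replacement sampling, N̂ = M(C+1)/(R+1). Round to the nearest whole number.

N̂ = 976·(1316+1)/(370+1) = 976·1317/371 = 1285392/371 ≈ 3464.7 → 3465

N ≈ 3465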